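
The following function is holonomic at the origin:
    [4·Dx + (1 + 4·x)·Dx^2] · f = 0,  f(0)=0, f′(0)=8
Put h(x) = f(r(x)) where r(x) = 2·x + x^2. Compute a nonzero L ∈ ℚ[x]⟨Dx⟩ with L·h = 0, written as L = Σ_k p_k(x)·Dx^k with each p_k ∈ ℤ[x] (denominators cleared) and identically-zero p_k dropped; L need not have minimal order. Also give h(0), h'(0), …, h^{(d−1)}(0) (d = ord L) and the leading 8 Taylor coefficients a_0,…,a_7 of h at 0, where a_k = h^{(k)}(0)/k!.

f: a_k = 0, 8, -16, 128/3, -128, 2048/5, -4096/3, 32768/7, …
f∘r: x↦r, Dx↦Dx/r' in L_f ⇒ L₀.
L = (7 + 8·x + 4·x^2)·Dx + (1 + 9·x + 12·x^2 + 4·x^3)·Dx^2  (order 2).
h: a_k = 0, 16, -56, 832/3, -1552, 46336/5, -172928/3, 2581504/7, …
ICs: h(0) = 0, h′(0) = 16.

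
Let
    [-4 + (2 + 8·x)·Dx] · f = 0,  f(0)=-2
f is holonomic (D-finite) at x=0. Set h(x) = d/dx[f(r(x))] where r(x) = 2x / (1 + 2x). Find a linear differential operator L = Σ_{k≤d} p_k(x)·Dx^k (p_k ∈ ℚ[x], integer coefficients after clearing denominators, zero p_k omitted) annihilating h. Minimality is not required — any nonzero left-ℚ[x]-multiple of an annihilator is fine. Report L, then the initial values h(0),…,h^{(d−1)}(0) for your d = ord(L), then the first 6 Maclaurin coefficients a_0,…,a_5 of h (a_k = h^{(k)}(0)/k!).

f: a_k = -2, -4, 4, -8, 20, -56, …
L₀ from L_f via x↦r, Dx↦r'^{-1}Dx.
Derive L from L₀ (diff closure).
L = (-8 - 40·x) + (-1 - 12·x - 20·x^2)·Dx  (order 1).
h: a_k = -8, 64, -480, 3840, -32640, 288768, …
ICs: h(0) = -8.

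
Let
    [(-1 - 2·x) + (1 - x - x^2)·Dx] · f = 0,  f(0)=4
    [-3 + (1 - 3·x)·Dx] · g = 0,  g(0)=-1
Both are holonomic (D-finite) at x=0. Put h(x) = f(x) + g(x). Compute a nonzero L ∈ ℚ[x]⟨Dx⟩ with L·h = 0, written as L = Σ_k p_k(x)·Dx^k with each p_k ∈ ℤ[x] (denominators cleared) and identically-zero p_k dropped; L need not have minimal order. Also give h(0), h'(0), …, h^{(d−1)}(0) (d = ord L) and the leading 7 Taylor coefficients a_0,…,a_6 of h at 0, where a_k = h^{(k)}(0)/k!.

L = (-6 - 36·x + 18·x^2 - 18·x^3) + (14 - 18·x - 24·x^2 + 18·x^3 - 36·x^4)·Dx + (-2 + 10·x - 15·x^2 + 10·x^3 - 9·x^5)·Dx^2  (order 2).
h: a_k = 3, 1, -1, -15, -61, -211, -677, …
ICs: h(0) = 3, h′(0) = 1.

f: a_k = 4, 4, 8, 12, 20, 32, 52, …
g: a_k = -1, -3, -9, -27, -81, -243, -729, …
h₀=f+g: left-lcm gives L₀, ord ≤ 2.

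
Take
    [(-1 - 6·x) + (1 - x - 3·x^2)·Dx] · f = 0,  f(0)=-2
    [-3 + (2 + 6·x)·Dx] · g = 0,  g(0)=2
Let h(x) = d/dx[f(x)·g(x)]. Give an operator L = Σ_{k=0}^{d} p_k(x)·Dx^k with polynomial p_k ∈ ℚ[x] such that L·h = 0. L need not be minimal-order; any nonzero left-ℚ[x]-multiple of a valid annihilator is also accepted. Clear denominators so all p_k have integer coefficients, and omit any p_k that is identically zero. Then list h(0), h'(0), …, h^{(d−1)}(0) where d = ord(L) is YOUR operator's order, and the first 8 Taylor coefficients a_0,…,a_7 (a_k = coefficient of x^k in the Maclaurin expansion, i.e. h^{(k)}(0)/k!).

L = (35 + 378·x + 1053·x^2 + 1350·x^3 + 1215·x^4) + (-10 - 50·x - 54·x^2 + 162·x^3 + 594·x^4 + 486·x^5)·Dx  (order 1).
h: a_k = -10, -35, -651/4, -3011/8, -90695/64, -388533/128, -5365703/512, -21882851/1024, …
ICs: h(0) = -10.

f: a_k = -2, -2, -8, -14, -38, -80, -194, -434, …
g: a_k = 2, 3, -9/4, 27/8, -405/64, 1701/128, -15309/512, 72171/1024, …
f·g: L₀ = L_f ⊗_s L_g, ord ≤ 1·1.
Derive L from L₀ (diff closure).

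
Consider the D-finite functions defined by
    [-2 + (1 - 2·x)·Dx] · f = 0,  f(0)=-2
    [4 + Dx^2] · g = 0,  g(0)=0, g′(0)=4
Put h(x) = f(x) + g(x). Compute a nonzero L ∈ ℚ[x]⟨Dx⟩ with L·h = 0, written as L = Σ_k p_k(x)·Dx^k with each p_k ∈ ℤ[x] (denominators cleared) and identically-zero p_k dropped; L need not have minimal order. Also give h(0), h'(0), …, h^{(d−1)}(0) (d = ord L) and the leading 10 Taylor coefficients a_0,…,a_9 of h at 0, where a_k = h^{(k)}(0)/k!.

L = (56 - 32·x + 32·x^2) + (-12 + 40·x - 48·x^2 + 32·x^3)·Dx + (14 - 8·x + 8·x^2)·Dx^2 + (-3 + 10·x - 12·x^2 + 8·x^3)·Dx^3  (order 3).
h: a_k = -2, 0, -8, -56/3, -32, -952/15, -128, -80656/315, -512, -2903032/2835, …
ICs: h(0) = -2, h′(0) = 0, h′′(0) = -16.

f: a_k = -2, -4, -8, -16, -32, -64, -128, -256, -512, -1024, …
g: a_k = 0, 4, 0, -8/3, 0, 8/15, 0, -16/315, 0, 8/2835, …
Sum ⇒ L₀ = lclm(L_f,L_g) in ℚ(x)⟨Dx⟩.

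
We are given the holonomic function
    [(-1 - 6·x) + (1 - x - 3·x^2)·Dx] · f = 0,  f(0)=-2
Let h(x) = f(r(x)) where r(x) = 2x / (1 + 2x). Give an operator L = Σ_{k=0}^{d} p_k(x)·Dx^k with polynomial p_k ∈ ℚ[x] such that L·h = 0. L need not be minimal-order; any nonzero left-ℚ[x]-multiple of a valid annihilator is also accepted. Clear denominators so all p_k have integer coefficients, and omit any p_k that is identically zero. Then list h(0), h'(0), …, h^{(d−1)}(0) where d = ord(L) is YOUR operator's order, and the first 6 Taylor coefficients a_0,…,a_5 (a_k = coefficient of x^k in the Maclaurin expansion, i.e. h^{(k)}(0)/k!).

L = (2 + 28·x) + (-1 - 4·x + 8·x^2 + 24·x^3)·Dx  (order 1).
h: a_k = -2, -4, -24, 0, -288, 576, …
ICs: h(0) = -2.

f: a_k = -2, -2, -8, -14, -38, -80, …
Substitute x→r, Dx→(1/r')Dx; clear ⇒ L₀.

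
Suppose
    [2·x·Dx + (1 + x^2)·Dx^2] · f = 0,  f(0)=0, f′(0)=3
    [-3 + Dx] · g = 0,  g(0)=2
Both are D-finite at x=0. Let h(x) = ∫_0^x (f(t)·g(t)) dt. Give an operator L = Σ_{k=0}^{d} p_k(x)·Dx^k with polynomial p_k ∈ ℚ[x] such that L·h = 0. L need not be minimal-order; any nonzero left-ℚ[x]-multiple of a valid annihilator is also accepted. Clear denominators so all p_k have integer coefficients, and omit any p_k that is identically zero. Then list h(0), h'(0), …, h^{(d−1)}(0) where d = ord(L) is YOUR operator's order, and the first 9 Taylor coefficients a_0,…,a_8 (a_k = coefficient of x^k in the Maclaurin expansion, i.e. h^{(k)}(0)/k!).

L = (9 - 6·x + 9·x^2)·Dx + (-6 + 2·x - 6·x^2)·Dx^2 + (1 + x^2)·Dx^3  (order 3).
h: a_k = 0, 0, 3, 6, 25/4, 21/5, 83/40, 27/28, 1083/2240, …
ICs: h(0) = 0, h′(0) = 0, h′′(0) = 6.

f: a_k = 0, 3, 0, -1, 0, 3/5, 0, -3/7, 0, …
g: a_k = 2, 6, 9, 9, 27/4, 81/20, 81/40, 243/280, 729/2240, …
Sym-product of L_f,L_g gives L₀ (≤ ord 2).
h=∫₀ˣh₀: take L = L₀·Dx.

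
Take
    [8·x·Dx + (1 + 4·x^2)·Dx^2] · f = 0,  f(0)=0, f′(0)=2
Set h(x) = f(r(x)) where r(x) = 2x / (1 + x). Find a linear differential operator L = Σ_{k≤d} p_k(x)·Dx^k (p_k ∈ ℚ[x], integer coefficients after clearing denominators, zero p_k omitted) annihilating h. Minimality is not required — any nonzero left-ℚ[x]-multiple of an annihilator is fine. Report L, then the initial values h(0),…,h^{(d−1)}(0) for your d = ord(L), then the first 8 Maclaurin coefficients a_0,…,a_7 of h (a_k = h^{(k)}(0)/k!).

f: a_k = 0, 2, 0, -8/3, 0, 32/5, 0, -128/7, …
f∘r: x↦r, Dx↦Dx/r' in L_f ⇒ L₀.
L = (2 + 34·x)·Dx + (1 + 2·x + 17·x^2)·Dx^2  (order 2).
h: a_k = 0, 4, -4, -52/3, 60, 404/5, -2444/3, 2908/7, …
ICs: h(0) = 0, h′(0) = 4.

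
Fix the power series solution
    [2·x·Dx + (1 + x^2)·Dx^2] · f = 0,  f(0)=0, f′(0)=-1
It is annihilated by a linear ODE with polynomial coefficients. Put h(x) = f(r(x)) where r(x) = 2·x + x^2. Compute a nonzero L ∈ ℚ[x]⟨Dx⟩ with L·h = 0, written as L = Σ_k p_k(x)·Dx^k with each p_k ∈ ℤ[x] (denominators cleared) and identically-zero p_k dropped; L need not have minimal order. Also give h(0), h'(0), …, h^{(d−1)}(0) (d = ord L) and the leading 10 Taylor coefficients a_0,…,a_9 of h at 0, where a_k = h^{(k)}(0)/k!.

f: a_k = 0, -1, 0, 1/3, 0, -1/5, 0, 1/7, 0, -1/9, …
L₀ from L_f via x↦r, Dx↦r'^{-1}Dx.
L = (-1 + 8·x + 16·x^2 + 12·x^3 + 3·x^4)·Dx + (1 + x + 4·x^2 + 8·x^3 + 5·x^4 + x^5)·Dx^2  (order 2).
h: a_k = 0, -2, -1, 8/3, 4, -22/5, -47/3, 16/7, 56, 334/9, …
ICs: h(0) = 0, h′(0) = -2.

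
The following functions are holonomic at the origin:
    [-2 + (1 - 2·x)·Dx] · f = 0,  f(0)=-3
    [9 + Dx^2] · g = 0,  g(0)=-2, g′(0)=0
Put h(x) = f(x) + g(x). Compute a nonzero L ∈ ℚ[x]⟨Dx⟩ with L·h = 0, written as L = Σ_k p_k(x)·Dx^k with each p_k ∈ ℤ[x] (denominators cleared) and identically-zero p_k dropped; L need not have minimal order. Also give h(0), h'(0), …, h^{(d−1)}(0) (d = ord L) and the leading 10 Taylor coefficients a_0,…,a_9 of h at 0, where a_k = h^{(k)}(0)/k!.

L = (594 - 648·x + 648·x^2) + (-153 + 630·x - 972·x^2 + 648·x^3)·Dx + (66 - 72·x + 72·x^2)·Dx^2 + (-17 + 70·x - 108·x^2 + 72·x^3)·Dx^3  (order 3).
h: a_k = -5, -6, -3, -24, -219/4, -96, -7599/40, -384, -1721049/2240, -1536, …
ICs: h(0) = -5, h′(0) = -6, h′′(0) = -6.

f: a_k = -3, -6, -12, -24, -48, -96, -192, -384, -768, -1536, …
g: a_k = -2, 0, 9, 0, -27/4, 0, 81/40, 0, -729/2240, 0, …
h₀=f+g: left-lcm gives L₀, ord ≤ 3.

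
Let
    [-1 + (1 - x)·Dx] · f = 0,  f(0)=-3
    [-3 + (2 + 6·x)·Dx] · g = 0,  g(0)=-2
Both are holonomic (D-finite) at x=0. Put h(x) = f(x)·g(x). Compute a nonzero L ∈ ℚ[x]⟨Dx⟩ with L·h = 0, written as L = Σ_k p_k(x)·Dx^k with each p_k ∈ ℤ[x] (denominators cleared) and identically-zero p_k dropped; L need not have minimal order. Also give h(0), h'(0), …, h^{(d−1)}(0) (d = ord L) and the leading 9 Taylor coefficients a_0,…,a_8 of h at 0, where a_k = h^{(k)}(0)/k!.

f: a_k = -3, -3, -3, -3, -3, -3, -3, -3, -3, …
g: a_k = -2, -3, 9/4, -27/8, 405/64, -1701/128, 15309/512, -72171/1024, 2814669/16384, …
Product ⇒ symmetric product L₀, ord ≤ 1.
L = (5 + 3·x) + (-2 - 4·x + 6·x^2)·Dx  (order 1).
h: a_k = 6, 15, 33/4, 147/8, -39/64, 5025/128, -25827/512, 164859/1024, -5806263/16384, …
ICs: h(0) = 6.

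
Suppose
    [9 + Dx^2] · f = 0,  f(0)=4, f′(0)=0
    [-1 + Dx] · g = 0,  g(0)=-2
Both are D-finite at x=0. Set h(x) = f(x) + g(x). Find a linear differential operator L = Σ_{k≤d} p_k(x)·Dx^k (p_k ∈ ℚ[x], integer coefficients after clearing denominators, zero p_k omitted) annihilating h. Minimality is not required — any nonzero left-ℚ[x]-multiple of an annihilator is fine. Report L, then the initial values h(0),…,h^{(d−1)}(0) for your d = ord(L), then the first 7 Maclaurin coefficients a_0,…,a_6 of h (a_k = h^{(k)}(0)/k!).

L = -9 + 9·Dx - Dx^2 + Dx^3  (order 3).
h: a_k = 2, -2, -19, -1/3, 161/12, -1/60, -1459/360, …
ICs: h(0) = 2, h′(0) = -2, h′′(0) = -38.

f: a_k = 4, 0, -18, 0, 27/2, 0, -81/20, …
g: a_k = -2, -2, -1, -1/3, -1/12, -1/60, -1/360, …
Weyl lclm of L_f,L_g ⇒ L₀ (ord ≤ 3).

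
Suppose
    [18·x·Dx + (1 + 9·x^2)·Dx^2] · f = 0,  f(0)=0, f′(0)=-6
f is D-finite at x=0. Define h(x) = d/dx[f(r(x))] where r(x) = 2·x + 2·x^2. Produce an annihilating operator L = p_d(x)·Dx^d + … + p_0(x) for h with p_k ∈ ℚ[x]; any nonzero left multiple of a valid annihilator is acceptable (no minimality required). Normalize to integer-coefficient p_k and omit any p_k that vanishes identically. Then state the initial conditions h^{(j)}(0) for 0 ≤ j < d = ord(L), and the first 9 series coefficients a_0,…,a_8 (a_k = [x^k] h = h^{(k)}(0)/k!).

f: a_k = 0, -6, 0, 18, 0, -486/5, 0, 4374/7, 0, …
Substitute x→r, Dx→(1/r')Dx; clear ⇒ L₀.
h=h₀': d/dx-closure on L₀ ⇒ L.
L = (-2 + 72·x + 288·x^2 + 432·x^3 + 216·x^4) + (1 + 2·x + 36·x^2 + 144·x^3 + 180·x^4 + 72·x^5)·Dx  (order 1).
h: a_k = -12, -24, 432, 1728, -13392, -92448, 342144, 4230144, -5178816, …
ICs: h(0) = -12.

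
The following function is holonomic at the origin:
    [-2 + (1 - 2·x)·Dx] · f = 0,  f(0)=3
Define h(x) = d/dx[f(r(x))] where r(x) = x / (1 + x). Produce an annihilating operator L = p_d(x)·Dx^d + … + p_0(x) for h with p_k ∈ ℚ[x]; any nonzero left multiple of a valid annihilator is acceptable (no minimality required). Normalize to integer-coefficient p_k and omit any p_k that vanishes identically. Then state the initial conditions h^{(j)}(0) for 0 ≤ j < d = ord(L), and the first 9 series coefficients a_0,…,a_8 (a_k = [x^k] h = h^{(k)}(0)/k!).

L = 2 + (-1 + x)·Dx  (order 1).
h: a_k = 6, 12, 18, 24, 30, 36, 42, 48, 54, …
ICs: h(0) = 6.

f: a_k = 3, 6, 12, 24, 48, 96, 192, 384, 768, …
Substitute x→r, Dx→(1/r')Dx; clear ⇒ L₀.
h₀' ⇒ L via d/dx closure of L₀.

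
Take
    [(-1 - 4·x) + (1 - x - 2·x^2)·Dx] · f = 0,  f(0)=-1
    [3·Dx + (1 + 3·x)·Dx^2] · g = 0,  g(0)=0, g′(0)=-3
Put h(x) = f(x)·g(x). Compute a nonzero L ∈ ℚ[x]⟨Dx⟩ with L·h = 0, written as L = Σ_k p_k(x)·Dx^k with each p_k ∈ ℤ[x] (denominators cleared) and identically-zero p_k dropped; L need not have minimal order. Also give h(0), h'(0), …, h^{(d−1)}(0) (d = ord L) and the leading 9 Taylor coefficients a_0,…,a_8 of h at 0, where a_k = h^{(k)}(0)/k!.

f: a_k = -1, -1, -3, -5, -11, -21, -43, -85, -171, …
g: a_k = 0, -3, 9/2, -9, 81/4, -243/5, 243/2, -2187/7, 6561/8, …
h₀=f·g: eliminate ⇒ L₀, order ≤ 1·2.
L = (7 + 24·x) + (-1 + 17·x + 30·x^2)·Dx + (-1 - 2·x + 5·x^2 + 6·x^3)·Dx^2  (order 2).
h: a_k = 0, 3, -3/2, 27/2, -39/4, 1317/20, -1503/20, 51657/140, -33681/56, …
ICs: h(0) = 0, h′(0) = 3.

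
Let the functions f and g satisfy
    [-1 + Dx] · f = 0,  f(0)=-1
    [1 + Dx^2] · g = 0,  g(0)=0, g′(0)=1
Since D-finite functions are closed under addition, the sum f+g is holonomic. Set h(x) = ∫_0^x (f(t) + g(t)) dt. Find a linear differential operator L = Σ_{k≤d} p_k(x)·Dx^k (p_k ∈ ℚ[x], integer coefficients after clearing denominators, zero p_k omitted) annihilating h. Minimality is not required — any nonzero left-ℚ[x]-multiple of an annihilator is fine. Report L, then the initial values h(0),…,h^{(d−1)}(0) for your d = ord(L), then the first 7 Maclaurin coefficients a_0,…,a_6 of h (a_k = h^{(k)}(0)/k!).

f: a_k = -1, -1, -1/2, -1/6, -1/24, -1/120, -1/720, …
g: a_k = 0, 1, 0, -1/6, 0, 1/120, 0, …
L₀ := lclm(L_f,L_g); ord L₀ ≤ 1+2.
h=∫h₀ ⇒ L = L₀·Dx.
L = -Dx + Dx^2 - Dx^3 + Dx^4  (order 4).
h: a_k = 0, -1, 0, -1/6, -1/12, -1/120, 0, …
ICs: h(0) = 0, h′(0) = -1, h′′(0) = 0, h′′′(0) = -1.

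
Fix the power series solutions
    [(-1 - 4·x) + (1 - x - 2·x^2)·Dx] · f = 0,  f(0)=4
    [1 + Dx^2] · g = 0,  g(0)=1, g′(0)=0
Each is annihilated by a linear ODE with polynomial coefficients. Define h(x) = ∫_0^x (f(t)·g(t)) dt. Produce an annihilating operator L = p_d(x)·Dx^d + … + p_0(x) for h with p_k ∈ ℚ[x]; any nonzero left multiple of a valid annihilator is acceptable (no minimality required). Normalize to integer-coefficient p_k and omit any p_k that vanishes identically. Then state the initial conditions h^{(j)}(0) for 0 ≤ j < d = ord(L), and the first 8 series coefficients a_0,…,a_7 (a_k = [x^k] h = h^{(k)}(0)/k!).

f: a_k = 4, 4, 12, 20, 44, 84, 172, 340, …
g: a_k = 1, 0, -1/2, 0, 1/24, 0, -1/720, 0, …
h₀=f·g: eliminate ⇒ L₀, order ≤ 1·2.
h=∫₀ˣh₀: take L = L₀·Dx.
L = (3 + x + 2·x^2)·Dx + (2 + 8·x)·Dx^2 + (-1 + x + 2·x^2)·Dx^3  (order 3).
h: a_k = 0, 4, 2, 10/3, 9/2, 229/30, 445/36, 27089/1260, …
ICs: h(0) = 0, h′(0) = 4, h′′(0) = 4.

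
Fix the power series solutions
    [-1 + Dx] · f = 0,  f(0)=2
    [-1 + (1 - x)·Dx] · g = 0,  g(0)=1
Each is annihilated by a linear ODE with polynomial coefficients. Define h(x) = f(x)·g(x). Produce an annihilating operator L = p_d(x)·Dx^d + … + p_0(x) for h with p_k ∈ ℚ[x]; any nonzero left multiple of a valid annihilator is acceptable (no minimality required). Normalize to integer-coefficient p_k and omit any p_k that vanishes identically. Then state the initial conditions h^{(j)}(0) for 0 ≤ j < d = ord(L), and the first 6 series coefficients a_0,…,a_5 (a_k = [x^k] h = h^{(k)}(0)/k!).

L = (2 - x) + (-1 + x)·Dx  (order 1).
h: a_k = 2, 4, 5, 16/3, 65/12, 163/30, …
ICs: h(0) = 2.

f: a_k = 2, 2, 1, 1/3, 1/12, 1/60, …
g: a_k = 1, 1, 1, 1, 1, 1, …
Sym-product of L_f,L_g gives L₀ (≤ ord 1).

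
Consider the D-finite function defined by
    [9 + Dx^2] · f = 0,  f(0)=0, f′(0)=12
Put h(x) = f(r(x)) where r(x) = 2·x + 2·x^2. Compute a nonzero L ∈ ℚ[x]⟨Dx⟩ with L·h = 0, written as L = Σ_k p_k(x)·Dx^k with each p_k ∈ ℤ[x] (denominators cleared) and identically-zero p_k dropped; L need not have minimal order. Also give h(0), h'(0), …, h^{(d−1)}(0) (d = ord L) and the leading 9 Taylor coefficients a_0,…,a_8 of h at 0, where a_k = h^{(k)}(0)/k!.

L = (36 + 216·x + 432·x^2 + 288·x^3) - 2·Dx + (1 + 2·x)·Dx^2  (order 2).
h: a_k = 0, 24, 24, -144, -432, -864/5, 1152, 82944/35, 5184/5, …
ICs: h(0) = 0, h′(0) = 24.

f: a_k = 0, 12, 0, -18, 0, 81/10, 0, -243/140, 0, …
f∘r: x↦r, Dx↦Dx/r' in L_f ⇒ L₀.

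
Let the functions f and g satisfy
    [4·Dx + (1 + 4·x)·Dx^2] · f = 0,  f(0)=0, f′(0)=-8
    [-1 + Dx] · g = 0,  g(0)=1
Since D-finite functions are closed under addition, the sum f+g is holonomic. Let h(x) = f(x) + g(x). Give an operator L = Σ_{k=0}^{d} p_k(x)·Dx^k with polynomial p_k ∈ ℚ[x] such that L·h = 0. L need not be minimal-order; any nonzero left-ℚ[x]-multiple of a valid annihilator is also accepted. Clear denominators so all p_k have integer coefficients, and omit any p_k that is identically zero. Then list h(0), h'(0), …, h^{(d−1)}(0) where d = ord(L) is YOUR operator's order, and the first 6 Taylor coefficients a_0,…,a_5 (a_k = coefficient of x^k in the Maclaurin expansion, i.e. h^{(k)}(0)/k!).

L = (-36 - 16·x)·Dx + (31 - 8·x - 16·x^2)·Dx^2 + (5 + 24·x + 16·x^2)·Dx^3  (order 3).
h: a_k = 1, -7, 33/2, -85/2, 3073/24, -49151/120, …
ICs: h(0) = 1, h′(0) = -7, h′′(0) = 33.

f: a_k = 0, -8, 16, -128/3, 128, -2048/5, …
g: a_k = 1, 1, 1/2, 1/6, 1/24, 1/120, …
L₀ := lclm(L_f,L_g); ord L₀ ≤ 2+1.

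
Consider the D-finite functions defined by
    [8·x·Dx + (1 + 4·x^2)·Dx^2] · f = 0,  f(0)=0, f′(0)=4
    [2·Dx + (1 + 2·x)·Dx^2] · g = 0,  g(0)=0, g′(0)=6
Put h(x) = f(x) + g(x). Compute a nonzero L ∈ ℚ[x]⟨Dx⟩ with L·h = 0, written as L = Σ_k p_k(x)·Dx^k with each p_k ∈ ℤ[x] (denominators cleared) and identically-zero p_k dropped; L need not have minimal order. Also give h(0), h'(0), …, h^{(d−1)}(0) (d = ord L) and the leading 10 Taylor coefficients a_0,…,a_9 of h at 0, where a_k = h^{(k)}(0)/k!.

f: a_k = 0, 4, 0, -16/3, 0, 64/5, 0, -256/7, 0, 1024/9, …
g: a_k = 0, 6, -6, 8, -12, 96/5, -32, 384/7, -96, 512/3, …
h₀=f+g: left-lcm gives L₀, ord ≤ 4.
L = (-8 - 48·x + 96·x^2 + 64·x^3)·Dx + (-8 - 16·x + 192·x^3 + 128·x^4)·Dx^2 + (-1 + 2·x + 8·x^2 + 16·x^3 + 48·x^4 + 32·x^5)·Dx^3  (order 3).
h: a_k = 0, 10, -6, 8/3, -12, 32, -32, 128/7, -96, 2560/9, …
ICs: h(0) = 0, h′(0) = 10, h′′(0) = -12.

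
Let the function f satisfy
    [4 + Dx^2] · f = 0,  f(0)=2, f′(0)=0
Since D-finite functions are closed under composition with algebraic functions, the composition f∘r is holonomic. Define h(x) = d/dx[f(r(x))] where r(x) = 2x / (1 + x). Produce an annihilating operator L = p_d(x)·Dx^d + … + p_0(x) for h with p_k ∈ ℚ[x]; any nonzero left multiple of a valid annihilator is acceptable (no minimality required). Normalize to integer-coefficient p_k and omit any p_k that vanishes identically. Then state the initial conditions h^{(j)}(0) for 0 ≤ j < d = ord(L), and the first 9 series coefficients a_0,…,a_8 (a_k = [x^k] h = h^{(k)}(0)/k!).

f: a_k = 2, 0, -4, 0, 4/3, 0, -8/45, 0, 4/315, …
Substitute x→r, Dx→(1/r')Dx; clear ⇒ L₀.
h=h₀': d/dx-closure on L₀ ⇒ L.
L = (22 + 12·x + 6·x^2) + (6 + 18·x + 18·x^2 + 6·x^3)·Dx + (1 + 4·x + 6·x^2 + 4·x^3 + x^4)·Dx^2  (order 2).
h: a_k = 0, -32, 96, -320/3, -320/3, 10976/15, -9184/5, 201088/63, -143488/35, …
ICs: h(0) = 0, h′(0) = -32.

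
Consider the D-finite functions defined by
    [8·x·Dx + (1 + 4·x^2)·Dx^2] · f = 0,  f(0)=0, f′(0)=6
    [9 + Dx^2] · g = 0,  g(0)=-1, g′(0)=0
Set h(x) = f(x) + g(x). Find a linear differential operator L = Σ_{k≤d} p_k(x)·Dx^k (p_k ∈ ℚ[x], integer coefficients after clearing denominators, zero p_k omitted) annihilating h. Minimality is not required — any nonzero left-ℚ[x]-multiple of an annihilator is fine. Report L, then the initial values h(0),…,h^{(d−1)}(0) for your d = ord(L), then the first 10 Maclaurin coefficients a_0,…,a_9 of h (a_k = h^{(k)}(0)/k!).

f: a_k = 0, 6, 0, -8, 0, 96/5, 0, -384/7, 0, 512/3, …
g: a_k = -1, 0, 9/2, 0, -27/8, 0, 81/80, 0, -729/4480, 0, …
Weyl lclm of L_f,L_g ⇒ L₀ (ord ≤ 4).
L = (-2808·x + 19008·x^3 + 10368·x^5)·Dx + (9 + 1548·x^2 + 7344·x^4 + 5184·x^6)·Dx^2 + (-312·x + 2112·x^3 + 1152·x^5)·Dx^3 + (1 + 172·x^2 + 816·x^4 + 576·x^6)·Dx^4  (order 4).
h: a_k = -1, 6, 9/2, -8, -27/8, 96/5, 81/80, -384/7, -729/4480, 512/3, …
ICs: h(0) = -1, h′(0) = 6, h′′(0) = 9, h′′′(0) = -48.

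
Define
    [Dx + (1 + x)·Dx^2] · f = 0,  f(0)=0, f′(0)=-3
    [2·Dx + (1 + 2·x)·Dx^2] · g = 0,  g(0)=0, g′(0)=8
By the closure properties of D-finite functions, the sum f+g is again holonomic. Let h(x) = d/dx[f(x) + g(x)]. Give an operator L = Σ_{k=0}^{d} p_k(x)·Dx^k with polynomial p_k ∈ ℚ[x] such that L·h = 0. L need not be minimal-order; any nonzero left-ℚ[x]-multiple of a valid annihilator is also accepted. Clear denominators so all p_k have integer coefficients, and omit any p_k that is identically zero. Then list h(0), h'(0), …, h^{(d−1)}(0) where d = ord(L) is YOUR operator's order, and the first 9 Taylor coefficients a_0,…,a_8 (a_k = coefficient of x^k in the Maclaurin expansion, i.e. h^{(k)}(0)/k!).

f: a_k = 0, -3, 3/2, -1, 3/4, -3/5, 1/2, -3/7, 3/8, …
g: a_k = 0, 8, -8, 32/3, -16, 128/5, -128/3, 512/7, -128, …
h₀=f+g: left-lcm gives L₀, ord ≤ 4.
h=h₀': d/dx-closure on L₀ ⇒ L.
L = 4 + (6 + 8·x)·Dx + (1 + 3·x + 2·x^2)·Dx^2  (order 2).
h: a_k = 5, -13, 29, -61, 125, -253, 509, -1021, 2045, …
ICs: h(0) = 5, h′(0) = -13.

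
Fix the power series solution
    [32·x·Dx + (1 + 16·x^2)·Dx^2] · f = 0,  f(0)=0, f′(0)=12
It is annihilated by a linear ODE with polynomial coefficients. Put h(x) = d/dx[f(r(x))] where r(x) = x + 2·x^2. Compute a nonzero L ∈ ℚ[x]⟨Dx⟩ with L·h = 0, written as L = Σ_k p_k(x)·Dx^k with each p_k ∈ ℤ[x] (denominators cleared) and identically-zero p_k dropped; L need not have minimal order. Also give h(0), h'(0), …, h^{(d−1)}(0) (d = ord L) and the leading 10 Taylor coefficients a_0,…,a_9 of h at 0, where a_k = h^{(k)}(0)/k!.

f: a_k = 0, 12, 0, -64, 0, 3072/5, 0, -49152/7, 0, 262144/3, …
Substitute x→r, Dx→(1/r')Dx; clear ⇒ L₀.
Derive L from L₀ (diff closure).
L = (-4 + 32·x + 256·x^2 + 768·x^3 + 768·x^4) + (1 + 4·x + 16·x^2 + 128·x^3 + 320·x^4 + 256·x^5)·Dx  (order 1).
h: a_k = 12, 48, -192, -1536, -768, 33792, 122880, -393216, -4079616, -3735552, …
ICs: h(0) = 12.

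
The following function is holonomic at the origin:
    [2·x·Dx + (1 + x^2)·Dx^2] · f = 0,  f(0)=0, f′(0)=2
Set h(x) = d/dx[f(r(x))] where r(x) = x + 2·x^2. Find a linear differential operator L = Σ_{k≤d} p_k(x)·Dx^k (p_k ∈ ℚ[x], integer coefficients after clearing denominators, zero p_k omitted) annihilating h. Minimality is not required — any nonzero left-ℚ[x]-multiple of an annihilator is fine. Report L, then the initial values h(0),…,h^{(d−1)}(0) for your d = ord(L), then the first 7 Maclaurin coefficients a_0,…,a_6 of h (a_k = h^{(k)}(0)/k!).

L = (-4 + 2·x + 16·x^2 + 48·x^3 + 48·x^4) + (1 + 4·x + x^2 + 8·x^3 + 20·x^4 + 16·x^5)·Dx  (order 1).
h: a_k = 2, 8, -2, -16, -38, -8, 110, …
ICs: h(0) = 2.

f: a_k = 0, 2, 0, -2/3, 0, 2/5, 0, …
Change of var in L_f (x↦r) gives L₀.
Derive L from L₀ (diff closure).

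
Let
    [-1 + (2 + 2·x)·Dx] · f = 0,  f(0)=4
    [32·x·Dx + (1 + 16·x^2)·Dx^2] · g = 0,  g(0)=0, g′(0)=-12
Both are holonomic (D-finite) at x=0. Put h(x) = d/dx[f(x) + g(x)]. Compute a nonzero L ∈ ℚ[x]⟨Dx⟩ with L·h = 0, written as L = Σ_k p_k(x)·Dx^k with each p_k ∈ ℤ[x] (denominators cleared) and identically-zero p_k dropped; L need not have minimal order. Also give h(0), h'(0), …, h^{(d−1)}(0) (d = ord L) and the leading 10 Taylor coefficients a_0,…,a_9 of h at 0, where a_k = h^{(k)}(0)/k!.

L = (-64 - 160·x + 3072·x^2 + 1536·x^3) + (-131 - 256·x + 5920·x^2 + 12288·x^3 + 5376·x^4)·Dx + (-2 + 126·x + 192·x^2 + 2112·x^3 + 3584·x^4 + 1536·x^5)·Dx^2  (order 2).
h: a_k = -10, -1, 771/4, -5/8, -196573/64, -63/128, 25166055/512, -429/1024, -12884895453/16384, -12155/32768, …
ICs: h(0) = -10, h′(0) = -1.

f: a_k = 4, 2, -1/2, 1/4, -5/32, 7/64, -21/256, 33/512, -429/8192, 715/16384, …
g: a_k = 0, -12, 0, 64, 0, -3072/5, 0, 49152/7, 0, -262144/3, …
Sum ⇒ L₀ = lclm(L_f,L_g) in ℚ(x)⟨Dx⟩.
h=h₀': d/dx-closure on L₀ ⇒ L.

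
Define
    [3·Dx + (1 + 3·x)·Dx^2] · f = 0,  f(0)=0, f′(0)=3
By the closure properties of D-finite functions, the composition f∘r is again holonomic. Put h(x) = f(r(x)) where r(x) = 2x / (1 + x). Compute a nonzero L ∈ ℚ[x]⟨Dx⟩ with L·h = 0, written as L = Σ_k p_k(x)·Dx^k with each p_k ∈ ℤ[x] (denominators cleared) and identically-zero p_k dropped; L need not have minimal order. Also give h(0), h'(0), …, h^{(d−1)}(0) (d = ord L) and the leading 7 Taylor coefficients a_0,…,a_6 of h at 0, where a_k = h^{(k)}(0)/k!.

L = (8 + 14·x)·Dx + (1 + 8·x + 7·x^2)·Dx^2  (order 2).
h: a_k = 0, 6, -24, 114, -600, 16806/5, -19608, …
ICs: h(0) = 0, h′(0) = 6.

f: a_k = 0, 3, -9/2, 9, -81/4, 243/5, -243/2, …
f∘r: x↦r, Dx↦Dx/r' in L_f ⇒ L₀.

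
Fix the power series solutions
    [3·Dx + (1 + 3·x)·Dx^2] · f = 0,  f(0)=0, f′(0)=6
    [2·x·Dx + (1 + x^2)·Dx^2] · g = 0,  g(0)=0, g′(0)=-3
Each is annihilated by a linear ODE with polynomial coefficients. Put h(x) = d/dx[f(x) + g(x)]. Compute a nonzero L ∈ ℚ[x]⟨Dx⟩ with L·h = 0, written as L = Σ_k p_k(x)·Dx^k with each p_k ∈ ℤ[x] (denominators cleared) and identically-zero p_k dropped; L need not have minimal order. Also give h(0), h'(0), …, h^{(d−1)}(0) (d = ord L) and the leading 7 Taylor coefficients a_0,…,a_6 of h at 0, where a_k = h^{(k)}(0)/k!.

f: a_k = 0, 6, -9, 18, -81/2, 486/5, -243, …
g: a_k = 0, -3, 0, 1, 0, -3/5, 0, …
h₀=f+g: left-lcm gives L₀, ord ≤ 4.
h=h₀': d/dx-closure on L₀ ⇒ L.
L = (-6 - 54·x + 18·x^2 + 18·x^3) + (-20 - 12·x - 48·x^2 + 36·x^3 + 36·x^4)·Dx + (-3 - 7·x + 6·x^2 + 2·x^3 + 9·x^4 + 9·x^5)·Dx^2  (order 2).
h: a_k = 3, -18, 57, -162, 483, -1458, 4377, …
ICs: h(0) = 3, h′(0) = -18.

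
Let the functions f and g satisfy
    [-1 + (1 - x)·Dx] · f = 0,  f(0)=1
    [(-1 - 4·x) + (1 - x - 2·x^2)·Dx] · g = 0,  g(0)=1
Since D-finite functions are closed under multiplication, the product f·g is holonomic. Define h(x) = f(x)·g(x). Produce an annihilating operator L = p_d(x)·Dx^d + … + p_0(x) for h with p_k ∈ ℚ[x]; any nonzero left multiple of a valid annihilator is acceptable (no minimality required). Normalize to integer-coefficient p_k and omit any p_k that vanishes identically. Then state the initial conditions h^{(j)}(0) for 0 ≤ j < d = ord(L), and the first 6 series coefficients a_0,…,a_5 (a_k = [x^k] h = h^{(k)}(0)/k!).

L = (-2 - 2·x + 6·x^2) + (1 - 2·x - x^2 + 2·x^3)·Dx  (order 1).
h: a_k = 1, 2, 5, 10, 21, 42, …
ICs: h(0) = 1.

f: a_k = 1, 1, 1, 1, 1, 1, …
g: a_k = 1, 1, 3, 5, 11, 21, …
f·g: L₀ = L_f ⊗_s L_g, ord ≤ 1·1.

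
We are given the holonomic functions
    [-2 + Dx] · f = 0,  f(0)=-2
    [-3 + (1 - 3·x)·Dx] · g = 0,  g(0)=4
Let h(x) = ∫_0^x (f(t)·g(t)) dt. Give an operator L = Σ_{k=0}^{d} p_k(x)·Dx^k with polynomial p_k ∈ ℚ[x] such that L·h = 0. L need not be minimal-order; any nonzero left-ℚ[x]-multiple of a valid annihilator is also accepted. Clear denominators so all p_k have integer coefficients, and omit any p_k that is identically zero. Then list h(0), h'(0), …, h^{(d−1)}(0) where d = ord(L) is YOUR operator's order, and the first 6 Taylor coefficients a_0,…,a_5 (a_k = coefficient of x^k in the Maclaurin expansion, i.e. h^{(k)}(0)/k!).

f: a_k = -2, -4, -4, -8/3, -4/3, -8/15, …
g: a_k = 4, 12, 36, 108, 324, 972, …
Sym-product of L_f,L_g gives L₀ (≤ ord 1).
h=∫h₀ ⇒ L = L₀·Dx.
L = (5 - 6·x)·Dx + (-1 + 3·x)·Dx^2  (order 2).
h: a_k = 0, -8, -20, -136/3, -314/3, -3784/15, …
ICs: h(0) = 0, h′(0) = -8.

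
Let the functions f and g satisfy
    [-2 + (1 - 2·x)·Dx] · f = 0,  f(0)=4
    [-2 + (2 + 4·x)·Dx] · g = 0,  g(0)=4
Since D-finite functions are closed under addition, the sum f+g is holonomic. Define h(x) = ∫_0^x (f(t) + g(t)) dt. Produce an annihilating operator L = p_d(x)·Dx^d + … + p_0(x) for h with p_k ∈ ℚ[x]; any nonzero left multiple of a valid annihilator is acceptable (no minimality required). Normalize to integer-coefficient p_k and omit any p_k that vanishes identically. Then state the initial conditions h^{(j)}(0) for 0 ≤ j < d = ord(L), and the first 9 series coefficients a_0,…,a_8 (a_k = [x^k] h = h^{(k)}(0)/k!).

L = (-10 - 12·x)·Dx + (9 + 28·x + 36·x^2)·Dx^2 + (-1 - 6·x + 4·x^2 + 24·x^3)·Dx^3  (order 3).
h: a_k = 0, 8, 6, 14/3, 17/2, 123/10, 263/12, 1003/28, 2081/32, …
ICs: h(0) = 0, h′(0) = 8, h′′(0) = 12.

f: a_k = 4, 8, 16, 32, 64, 128, 256, 512, 1024, …
g: a_k = 4, 4, -2, 2, -5/2, 7/2, -21/4, 33/4, -429/32, …
Weyl lclm of L_f,L_g ⇒ L₀ (ord ≤ 2).
∫: right-multiply L₀ by Dx.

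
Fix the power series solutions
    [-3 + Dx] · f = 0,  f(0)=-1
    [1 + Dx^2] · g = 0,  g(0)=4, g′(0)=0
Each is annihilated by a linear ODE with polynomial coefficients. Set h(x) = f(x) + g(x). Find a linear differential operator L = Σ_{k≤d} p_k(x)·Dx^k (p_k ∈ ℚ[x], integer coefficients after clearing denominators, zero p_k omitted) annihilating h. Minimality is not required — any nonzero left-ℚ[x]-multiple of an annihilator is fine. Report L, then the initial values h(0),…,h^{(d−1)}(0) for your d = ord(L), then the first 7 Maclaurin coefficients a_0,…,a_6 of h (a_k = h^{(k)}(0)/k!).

L = -3 + Dx - 3·Dx^2 + Dx^3  (order 3).
h: a_k = 3, -3, -13/2, -9/2, -77/24, -81/40, -733/720, …
ICs: h(0) = 3, h′(0) = -3, h′′(0) = -13.

f: a_k = -1, -3, -9/2, -9/2, -27/8, -81/40, -81/80, …
g: a_k = 4, 0, -2, 0, 1/6, 0, -1/180, …
L₀ := lclm(L_f,L_g); ord L₀ ≤ 1+2.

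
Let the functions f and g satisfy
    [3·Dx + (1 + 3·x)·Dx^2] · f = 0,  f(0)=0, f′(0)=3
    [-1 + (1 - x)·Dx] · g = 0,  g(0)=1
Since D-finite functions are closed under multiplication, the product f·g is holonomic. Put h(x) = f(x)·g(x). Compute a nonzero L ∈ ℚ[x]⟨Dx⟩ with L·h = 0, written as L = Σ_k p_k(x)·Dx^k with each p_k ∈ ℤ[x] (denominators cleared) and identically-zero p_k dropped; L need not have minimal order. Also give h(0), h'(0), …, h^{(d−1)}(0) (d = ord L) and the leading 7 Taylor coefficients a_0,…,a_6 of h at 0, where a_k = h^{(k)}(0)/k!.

f: a_k = 0, 3, -9/2, 9, -81/4, 243/5, -243/2, …
g: a_k = 1, 1, 1, 1, 1, 1, 1, …
h₀=f·g: eliminate ⇒ L₀, order ≤ 2·1.
L = 3 + (-1 + 9·x)·Dx + (-1 - 2·x + 3·x^2)·Dx^2  (order 2).
h: a_k = 0, 3, -3/2, 15/2, -51/4, 717/20, -1713/20, …
ICs: h(0) = 0, h′(0) = 3.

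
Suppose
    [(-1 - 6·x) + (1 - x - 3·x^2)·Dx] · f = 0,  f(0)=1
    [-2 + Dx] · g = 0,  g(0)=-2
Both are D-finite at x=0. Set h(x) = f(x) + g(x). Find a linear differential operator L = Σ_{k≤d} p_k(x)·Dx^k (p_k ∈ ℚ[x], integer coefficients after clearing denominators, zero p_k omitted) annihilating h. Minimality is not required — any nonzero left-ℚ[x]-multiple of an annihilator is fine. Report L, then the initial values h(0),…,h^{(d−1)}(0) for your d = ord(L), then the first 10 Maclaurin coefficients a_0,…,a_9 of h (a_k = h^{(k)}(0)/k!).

f: a_k = 1, 1, 4, 7, 19, 40, 97, 217, 508, 1159, …
g: a_k = -2, -4, -4, -8/3, -4/3, -8/15, -8/45, -16/315, -4/315, -8/2835, …
f+g: L₀ = lclm(L_f,L_g), ord ≤ 1+1.
L = (-12 - 16·x - 144·x^2 - 72·x^3) + (4 + 26·x + 74·x^2 - 24·x^3 - 36·x^4)·Dx + (1 - 9·x - x^2 + 30·x^3 + 18·x^4)·Dx^2  (order 2).
h: a_k = -1, -3, 0, 13/3, 53/3, 592/15, 4357/45, 68339/315, 160016/315, 3285757/2835, …
ICs: h(0) = -1, h′(0) = -3.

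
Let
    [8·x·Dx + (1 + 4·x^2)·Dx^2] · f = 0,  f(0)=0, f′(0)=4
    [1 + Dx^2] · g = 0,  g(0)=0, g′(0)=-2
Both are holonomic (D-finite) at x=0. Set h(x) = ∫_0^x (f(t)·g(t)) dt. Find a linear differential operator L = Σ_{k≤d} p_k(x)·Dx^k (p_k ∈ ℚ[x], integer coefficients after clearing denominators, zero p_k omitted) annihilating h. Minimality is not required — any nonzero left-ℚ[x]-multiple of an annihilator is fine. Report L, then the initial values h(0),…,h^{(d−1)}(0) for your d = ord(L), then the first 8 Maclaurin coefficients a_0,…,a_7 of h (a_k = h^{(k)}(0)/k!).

L = (85 + 944·x^2 + 416·x^4 + 256·x^6 + 256·x^8)·Dx + (144·x + 704·x^3 + 768·x^5 + 1024·x^7)·Dx^2 + (90 + 992·x^2 + 576·x^4 + 512·x^6 + 512·x^8)·Dx^3 + (144·x + 704·x^3 + 768·x^5 + 1024·x^7)·Dx^4 + (5 + 48·x^2 + 160·x^4 + 256·x^6 + 256·x^8)·Dx^5  (order 5).
h: a_k = 0, 0, 0, -8/3, 0, 12/5, 0, -247/63, …
ICs: h(0) = 0, h′(0) = 0, h′′(0) = 0, h′′′(0) = -16, h′′′′(0) = 0.

f: a_k = 0, 4, 0, -16/3, 0, 64/5, 0, -256/7, …
g: a_k = 0, -2, 0, 1/3, 0, -1/60, 0, 1/2520, …
L₀ := L_f ⊗_s L_g (sym. prod.), ord ≤ 4.
Integrate: L := L₀·Dx.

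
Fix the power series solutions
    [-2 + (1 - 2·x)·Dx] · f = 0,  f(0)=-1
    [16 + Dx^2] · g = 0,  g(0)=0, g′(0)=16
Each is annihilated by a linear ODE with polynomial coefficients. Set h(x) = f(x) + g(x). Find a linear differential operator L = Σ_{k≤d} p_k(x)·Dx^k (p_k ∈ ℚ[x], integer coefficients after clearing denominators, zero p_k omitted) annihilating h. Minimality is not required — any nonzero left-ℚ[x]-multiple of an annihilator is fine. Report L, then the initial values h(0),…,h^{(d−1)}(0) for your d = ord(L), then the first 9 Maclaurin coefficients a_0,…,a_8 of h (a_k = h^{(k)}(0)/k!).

L = (160 - 256·x + 256·x^2) + (-48 + 224·x - 384·x^2 + 256·x^3)·Dx + (10 - 16·x + 16·x^2)·Dx^2 + (-3 + 14·x - 24·x^2 + 16·x^3)·Dx^3  (order 3).
h: a_k = -1, 14, -4, -152/3, -16, 32/15, -64, -44416/315, -256, …
ICs: h(0) = -1, h′(0) = 14, h′′(0) = -8.

f: a_k = -1, -2, -4, -8, -16, -32, -64, -128, -256, …
g: a_k = 0, 16, 0, -128/3, 0, 512/15, 0, -4096/315, 0, …
h₀=f+g: left-lcm gives L₀, ord ≤ 3.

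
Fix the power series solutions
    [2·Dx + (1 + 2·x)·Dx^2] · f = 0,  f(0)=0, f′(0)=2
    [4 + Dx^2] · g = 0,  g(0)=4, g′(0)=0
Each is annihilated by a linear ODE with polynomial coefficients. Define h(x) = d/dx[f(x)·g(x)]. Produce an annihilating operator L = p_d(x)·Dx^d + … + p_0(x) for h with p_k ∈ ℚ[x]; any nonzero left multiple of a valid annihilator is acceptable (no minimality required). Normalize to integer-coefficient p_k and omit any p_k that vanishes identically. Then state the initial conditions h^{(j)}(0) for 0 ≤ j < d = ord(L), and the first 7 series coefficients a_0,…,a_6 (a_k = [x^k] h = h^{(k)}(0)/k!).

L = (-400 - 1408·x - 2688·x^2 + 1536·x^3 + 11008·x^4 + 12288·x^5 + 4096·x^6) + (-192 - 512·x + 640·x^2 + 3840·x^3 + 5120·x^4 + 2048·x^5)·Dx + (-112 - 352·x - 224·x^2 + 2304·x^3 + 6272·x^4 + 6144·x^5 + 2048·x^6)·Dx^2 + (-48 - 128·x + 160·x^2 + 960·x^3 + 1280·x^4 + 512·x^5)·Dx^3 + (-3 + 112·x^2 + 480·x^3 + 880·x^4 + 768·x^5 + 256·x^6)·Dx^4  (order 4).
h: a_k = 8, -16, -16, 0, 48, -96, 992/5, …
ICs: h(0) = 8, h′(0) = -16, h′′(0) = -32, h′′′(0) = 0.

f: a_k = 0, 2, -2, 8/3, -4, 32/5, -32/3, …
g: a_k = 4, 0, -8, 0, 8/3, 0, -16/45, …
L₀ := L_f ⊗_s L_g (sym. prod.), ord ≤ 4.
Differentiate: ansatz ord ≤ ord L₀ ⇒ L.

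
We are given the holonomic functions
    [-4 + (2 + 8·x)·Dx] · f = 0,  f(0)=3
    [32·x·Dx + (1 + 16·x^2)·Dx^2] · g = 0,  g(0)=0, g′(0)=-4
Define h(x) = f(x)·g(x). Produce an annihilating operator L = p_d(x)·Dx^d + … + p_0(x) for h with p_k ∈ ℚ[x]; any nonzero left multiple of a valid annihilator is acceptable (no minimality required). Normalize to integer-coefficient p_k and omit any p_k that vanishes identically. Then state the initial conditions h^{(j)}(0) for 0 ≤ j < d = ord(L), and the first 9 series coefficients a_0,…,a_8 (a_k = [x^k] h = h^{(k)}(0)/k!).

f: a_k = 3, 6, -6, 12, -30, 84, -252, 792, -2574, …
g: a_k = 0, -4, 0, 64/3, 0, -1024/5, 0, 16384/7, 0, …
Sym-product of L_f,L_g gives L₀ (≤ ord 2).
L = (12 - 64·x - 64·x^2) + (-4 + 16·x + 192·x^2 + 256·x^3)·Dx + (1 + 8·x + 32·x^2 + 128·x^3 + 256·x^4)·Dx^2  (order 2).
h: a_k = 0, -12, -24, 88, 80, -3112/5, -6544/5, 301648/35, 357344/35, …
ICs: h(0) = 0, h′(0) = -12.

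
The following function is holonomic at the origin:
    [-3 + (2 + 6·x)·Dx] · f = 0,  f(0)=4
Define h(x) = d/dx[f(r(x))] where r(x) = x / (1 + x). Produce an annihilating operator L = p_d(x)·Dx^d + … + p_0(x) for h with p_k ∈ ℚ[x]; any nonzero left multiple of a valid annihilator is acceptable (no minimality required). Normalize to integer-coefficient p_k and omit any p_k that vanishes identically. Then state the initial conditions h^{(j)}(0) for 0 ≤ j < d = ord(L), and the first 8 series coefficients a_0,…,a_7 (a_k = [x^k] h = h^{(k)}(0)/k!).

f: a_k = 4, 6, -9/2, 27/4, -405/32, 1701/64, -15309/256, 72171/512, …
Substitute x→r, Dx→(1/r')Dx; clear ⇒ L₀.
Differentiate: ansatz ord ≤ ord L₀ ⇒ L.
L = (-7 - 16·x) + (-2 - 10·x - 8·x^2)·Dx  (order 1).
h: a_k = 6, -21, 261/4, -1677/8, 45345/64, -318915/128, 4608345/512, -33903165/1024, …
ICs: h(0) = 6.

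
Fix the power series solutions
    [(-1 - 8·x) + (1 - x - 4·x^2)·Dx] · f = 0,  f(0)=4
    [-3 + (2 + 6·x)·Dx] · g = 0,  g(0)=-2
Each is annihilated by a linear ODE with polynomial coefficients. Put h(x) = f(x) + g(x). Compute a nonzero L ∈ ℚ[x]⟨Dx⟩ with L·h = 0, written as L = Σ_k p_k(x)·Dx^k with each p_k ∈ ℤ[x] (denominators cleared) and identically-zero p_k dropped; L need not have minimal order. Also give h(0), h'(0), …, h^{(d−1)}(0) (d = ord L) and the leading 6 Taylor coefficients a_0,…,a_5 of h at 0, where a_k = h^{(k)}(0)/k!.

L = (-69 - 387·x - 900·x^2 - 1440·x^3) + (49 + 318·x + 1257·x^2 + 3240·x^3 + 3600·x^4)·Dx + (2 - 46·x - 234·x^2 + 86·x^3 + 1440·x^4 + 1440·x^5)·Dx^2  (order 2).
h: a_k = 2, 1, 89/4, 261/8, 7829/64, 31579/128, …
ICs: h(0) = 2, h′(0) = 1.

f: a_k = 4, 4, 20, 36, 116, 260, …
g: a_k = -2, -3, 9/4, -27/8, 405/64, -1701/128, …
Sum ⇒ L₀ = lclm(L_f,L_g) in ℚ(x)⟨Dx⟩.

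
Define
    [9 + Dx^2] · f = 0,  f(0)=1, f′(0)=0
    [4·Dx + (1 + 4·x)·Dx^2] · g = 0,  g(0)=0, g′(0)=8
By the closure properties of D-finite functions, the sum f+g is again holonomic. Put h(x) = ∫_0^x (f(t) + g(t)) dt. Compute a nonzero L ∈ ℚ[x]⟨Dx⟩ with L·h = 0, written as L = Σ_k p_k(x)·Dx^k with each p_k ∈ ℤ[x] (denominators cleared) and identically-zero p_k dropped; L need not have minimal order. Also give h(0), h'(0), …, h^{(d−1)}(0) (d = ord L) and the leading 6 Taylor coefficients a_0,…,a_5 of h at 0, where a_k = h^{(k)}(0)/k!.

f: a_k = 1, 0, -9/2, 0, 27/8, 0, …
g: a_k = 0, 8, -16, 128/3, -128, 2048/5, …
f+g: L₀ = lclm(L_f,L_g), ord ≤ 2+2.
Integrate: L := L₀·Dx.
L = (3780 + 2592·x + 5184·x^2)·Dx^2 + (369 + 2124·x + 3888·x^2 + 5184·x^3)·Dx^3 + (420 + 288·x + 576·x^2)·Dx^4 + (41 + 236·x + 432·x^2 + 576·x^3)·Dx^5  (order 5).
h: a_k = 0, 1, 4, -41/6, 32/3, -997/40, …
ICs: h(0) = 0, h′(0) = 1, h′′(0) = 8, h′′′(0) = -41, h′′′′(0) = 256.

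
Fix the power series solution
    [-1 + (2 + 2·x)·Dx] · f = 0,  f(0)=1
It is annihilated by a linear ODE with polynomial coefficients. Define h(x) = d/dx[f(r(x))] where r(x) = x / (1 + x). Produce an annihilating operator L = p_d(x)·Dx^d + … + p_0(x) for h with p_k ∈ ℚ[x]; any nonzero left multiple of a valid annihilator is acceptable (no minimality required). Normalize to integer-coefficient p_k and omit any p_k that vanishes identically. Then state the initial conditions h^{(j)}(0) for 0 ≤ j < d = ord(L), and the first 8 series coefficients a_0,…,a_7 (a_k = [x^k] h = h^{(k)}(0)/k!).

f: a_k = 1, 1/2, -1/8, 1/16, -5/128, 7/256, -21/1024, 33/2048, …
L₀ from L_f via x↦r, Dx↦r'^{-1}Dx.
h₀' ⇒ L via d/dx closure of L₀.
L = (-5 - 8·x) + (-2 - 6·x - 4·x^2)·Dx  (order 1).
h: a_k = 1/2, -5/4, 39/16, -141/32, 1995/256, -7059/512, 50435/2048, -182461/4096, …
ICs: h(0) = 1/2.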